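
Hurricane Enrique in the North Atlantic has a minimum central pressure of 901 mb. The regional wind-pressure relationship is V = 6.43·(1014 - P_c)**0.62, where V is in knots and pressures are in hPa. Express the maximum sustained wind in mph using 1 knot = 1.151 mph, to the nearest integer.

139 mph

ΔP = 1014 − 901 = 113 mb.
V ≈ 6.43 × 113^0.62 = 6.43 × 18.746 ≈ 120.537 kt.
120.537 × 1.151 ≈ 138.74 mph → 139 mph.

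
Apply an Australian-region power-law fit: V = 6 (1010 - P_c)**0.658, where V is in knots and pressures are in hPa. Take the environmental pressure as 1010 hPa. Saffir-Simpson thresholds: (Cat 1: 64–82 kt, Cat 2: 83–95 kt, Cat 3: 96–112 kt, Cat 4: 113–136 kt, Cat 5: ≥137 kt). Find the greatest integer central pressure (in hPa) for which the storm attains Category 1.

Category 1 begins at V = 64 kt.
Required ΔP = (64/6)^(1/0.658) = 10.667^1.520 ≈ 36.51 hPa.
P_c ≤ 1010 − 36.51 = 973.49, so the highest integer P_c is 973 hPa.

973 hPa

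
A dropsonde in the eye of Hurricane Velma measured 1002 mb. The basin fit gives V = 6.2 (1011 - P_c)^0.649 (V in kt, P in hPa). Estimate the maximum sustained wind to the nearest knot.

26 kt

ΔP = 1011 − 1002 = 9 mb.
9^0.649 ≈ 4.162.
V ≈ 6.2 × 4.162 ≈ 25.8 kt.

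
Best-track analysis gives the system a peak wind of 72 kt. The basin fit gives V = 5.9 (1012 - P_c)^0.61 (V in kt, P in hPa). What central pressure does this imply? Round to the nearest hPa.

ΔP = (V / 5.9)^(1/0.61) = (72/5.9)^1.639.
72/5.9 = 12.203; 12.203^1.639 ≈ 60.41 hPa.
P_c = 1012 − 60.41 = 951.59 ≈ 952 hPa.

952 hPa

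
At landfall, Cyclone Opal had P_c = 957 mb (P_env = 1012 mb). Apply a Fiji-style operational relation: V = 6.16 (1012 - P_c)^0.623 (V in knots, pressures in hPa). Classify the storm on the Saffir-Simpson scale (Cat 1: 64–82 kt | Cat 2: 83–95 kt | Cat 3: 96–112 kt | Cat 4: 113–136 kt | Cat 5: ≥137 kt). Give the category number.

ΔP = 1012 − 957 = 55 mb.
V ≈ 6.16 × 55^0.623 = 6.16 × 12.14 ≈ 75 kt.
75 kt falls in the Category 1 band.

1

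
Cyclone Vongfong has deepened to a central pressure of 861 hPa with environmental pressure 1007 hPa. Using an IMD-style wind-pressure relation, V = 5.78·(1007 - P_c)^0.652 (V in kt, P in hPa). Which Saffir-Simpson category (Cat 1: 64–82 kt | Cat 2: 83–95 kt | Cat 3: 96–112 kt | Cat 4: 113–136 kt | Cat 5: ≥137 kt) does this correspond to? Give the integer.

ΔP = 1007 − 861 = 146 hPa.
V ≈ 5.78 × 146^0.652 = 5.78 × 25.77 ≈ 149 kt.
149 kt falls in the Category 5 band.

5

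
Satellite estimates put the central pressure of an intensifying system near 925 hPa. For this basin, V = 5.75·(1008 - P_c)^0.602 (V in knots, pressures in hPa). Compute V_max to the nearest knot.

82 kt

ΔP = 1008 − 925 = 83 hPa.
83^0.602 ≈ 14.298.
V ≈ 5.75 × 14.298 ≈ 82.2 kt.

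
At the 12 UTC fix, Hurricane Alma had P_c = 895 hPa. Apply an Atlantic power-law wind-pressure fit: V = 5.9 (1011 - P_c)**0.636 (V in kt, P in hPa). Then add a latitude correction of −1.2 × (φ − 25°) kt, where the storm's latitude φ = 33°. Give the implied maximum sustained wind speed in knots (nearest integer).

112 kt

ΔP = 1011 − 895 = 116 hPa.
116^0.636 ≈ 20.559.
V ≈ 5.9 × 20.559 ≈ 121.3 kt.
Latitude correction: −1.2 × (33 − 25) = -9.6 kt.
Corrected V ≈ 111.7 kt → 112 kt.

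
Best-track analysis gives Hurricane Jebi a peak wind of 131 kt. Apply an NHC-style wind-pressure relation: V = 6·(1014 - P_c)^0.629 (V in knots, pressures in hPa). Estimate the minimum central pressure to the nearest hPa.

ΔP = (V / 6)^(1/0.629) = (131/6)^1.590.
131/6 = 21.833; 21.833^1.590 ≈ 134.58 hPa.
P_c = 1014 − 134.58 = 879.42 ≈ 879 hPa.

879 hPa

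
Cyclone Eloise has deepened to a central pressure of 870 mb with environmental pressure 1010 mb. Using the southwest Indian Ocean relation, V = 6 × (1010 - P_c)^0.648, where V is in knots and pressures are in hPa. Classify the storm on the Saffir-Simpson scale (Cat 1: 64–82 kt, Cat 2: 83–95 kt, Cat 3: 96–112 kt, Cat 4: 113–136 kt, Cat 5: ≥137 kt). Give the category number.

5

ΔP = 1010 − 870 = 140 mb.
V ≈ 6 × 140^0.648 = 6 × 24.59 ≈ 148 kt.
148 kt falls in the Category 5 band.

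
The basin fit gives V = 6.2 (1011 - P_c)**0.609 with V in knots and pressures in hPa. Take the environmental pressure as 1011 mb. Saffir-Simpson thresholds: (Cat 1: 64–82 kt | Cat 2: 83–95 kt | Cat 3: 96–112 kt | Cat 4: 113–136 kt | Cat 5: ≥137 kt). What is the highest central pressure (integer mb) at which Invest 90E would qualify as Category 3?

Category 3 begins at V = 96 kt.
Required ΔP = (96/6.2)^(1/0.609) = 15.484^1.642 ≈ 89.91 mb.
P_c ≤ 1011 − 89.91 = 921.09, so the highest integer P_c is 921 mb.

921 mb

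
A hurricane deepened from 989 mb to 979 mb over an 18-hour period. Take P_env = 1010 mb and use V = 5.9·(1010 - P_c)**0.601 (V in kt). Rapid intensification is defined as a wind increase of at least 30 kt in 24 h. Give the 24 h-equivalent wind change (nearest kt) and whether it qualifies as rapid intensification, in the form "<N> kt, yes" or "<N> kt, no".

V₁: ΔP = 21, V ≈ 5.9 × 21^0.601 ≈ 36.77 kt.
V₂: ΔP = 31, V ≈ 5.9 × 31^0.601 ≈ 46.47 kt.
ΔV over 18 h = 9.70 kt → 24 h equivalent = 9.70 × 24/18 ≈ 12.93 kt.
13 kt < 30 kt ⇒ not rapid intensification.

13 kt, no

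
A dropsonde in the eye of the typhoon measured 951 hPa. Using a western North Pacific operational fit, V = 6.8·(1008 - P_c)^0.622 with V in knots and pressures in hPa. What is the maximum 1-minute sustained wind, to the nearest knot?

84 kt

ΔP = 1008 − 951 = 57 hPa.
57^0.622 ≈ 12.364.
V ≈ 6.8 × 12.364 ≈ 84.1 kt.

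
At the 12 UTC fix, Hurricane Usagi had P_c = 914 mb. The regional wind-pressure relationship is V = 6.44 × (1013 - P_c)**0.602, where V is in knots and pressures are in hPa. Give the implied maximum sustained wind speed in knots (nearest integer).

ΔP = 1013 − 914 = 99 mb.
99^0.602 ≈ 15.899.
V ≈ 6.44 × 15.899 ≈ 102.4 kt.

102 kt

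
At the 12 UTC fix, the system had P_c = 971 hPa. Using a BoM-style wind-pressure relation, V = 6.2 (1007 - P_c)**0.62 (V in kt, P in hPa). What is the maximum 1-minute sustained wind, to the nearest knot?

ΔP = 1007 − 971 = 36 hPa.
36^0.62 ≈ 9.224.
V ≈ 6.2 × 9.224 ≈ 57.2 kt.

57 kt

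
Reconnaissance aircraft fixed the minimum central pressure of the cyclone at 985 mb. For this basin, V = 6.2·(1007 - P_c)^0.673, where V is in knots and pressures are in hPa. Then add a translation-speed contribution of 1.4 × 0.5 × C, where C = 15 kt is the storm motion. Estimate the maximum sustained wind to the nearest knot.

60 kt

ΔP = 1007 − 985 = 22 mb.
22^0.673 ≈ 8.007.
V ≈ 6.2 × 8.007 ≈ 49.6 kt.
Translation term: 1.4 × 0.5 × 15 = 10.5 kt.
Corrected V ≈ 60.1 kt → 60 kt.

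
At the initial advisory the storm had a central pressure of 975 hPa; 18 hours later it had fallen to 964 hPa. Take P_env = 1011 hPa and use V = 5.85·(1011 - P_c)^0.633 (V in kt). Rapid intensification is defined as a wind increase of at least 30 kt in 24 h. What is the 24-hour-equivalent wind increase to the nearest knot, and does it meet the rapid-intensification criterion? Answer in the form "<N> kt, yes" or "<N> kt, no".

V₁: ΔP = 36, V ≈ 5.85 × 36^0.633 ≈ 56.53 kt.
V₂: ΔP = 47, V ≈ 5.85 × 47^0.633 ≈ 66.93 kt.
ΔV over 18 h = 10.40 kt → 24 h equivalent = 10.40 × 24/18 ≈ 13.87 kt.
14 kt < 30 kt ⇒ not rapid intensification.

14 kt, no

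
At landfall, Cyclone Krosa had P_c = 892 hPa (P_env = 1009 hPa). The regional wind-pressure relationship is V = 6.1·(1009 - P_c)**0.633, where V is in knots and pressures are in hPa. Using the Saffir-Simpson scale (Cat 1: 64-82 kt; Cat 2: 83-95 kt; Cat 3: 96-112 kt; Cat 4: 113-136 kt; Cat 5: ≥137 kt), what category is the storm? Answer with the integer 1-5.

ΔP = 1009 − 892 = 117 hPa.
V ≈ 6.1 × 117^0.633 = 6.1 × 20.38 ≈ 124 kt.
124 kt falls in the Category 4 band.

4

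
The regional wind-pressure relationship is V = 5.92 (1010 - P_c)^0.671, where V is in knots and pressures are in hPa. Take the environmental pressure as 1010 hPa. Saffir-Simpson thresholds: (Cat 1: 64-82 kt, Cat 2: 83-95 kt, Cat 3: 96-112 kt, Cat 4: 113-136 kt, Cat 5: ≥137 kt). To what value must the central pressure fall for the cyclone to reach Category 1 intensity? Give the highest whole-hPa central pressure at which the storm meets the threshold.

Category 1 begins at V = 64 kt.
Required ΔP = (64/5.92)^(1/0.671) = 10.811^1.490 ≈ 34.74 hPa.
P_c ≤ 1010 − 34.74 = 975.26, so the highest integer P_c is 975 hPa.

975 hPa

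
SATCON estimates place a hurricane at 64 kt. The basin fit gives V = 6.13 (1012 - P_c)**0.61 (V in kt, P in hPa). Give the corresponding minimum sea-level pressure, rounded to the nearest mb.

965 mb

ΔP = (V / 6.13)^(1/0.61) = (64/6.13)^1.639.
64/6.13 = 10.440; 10.440^1.639 ≈ 46.78 mb.
P_c = 1012 − 46.78 = 965.22 ≈ 965 mb.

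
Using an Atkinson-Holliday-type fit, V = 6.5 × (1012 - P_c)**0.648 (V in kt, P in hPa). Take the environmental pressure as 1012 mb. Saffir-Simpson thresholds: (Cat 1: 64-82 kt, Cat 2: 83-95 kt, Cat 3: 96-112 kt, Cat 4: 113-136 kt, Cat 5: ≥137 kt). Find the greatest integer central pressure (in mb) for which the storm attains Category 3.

948 mb

Category 3 begins at V = 96 kt.
Required ΔP = (96/6.5)^(1/0.648) = 14.769^1.543 ≈ 63.76 mb.
P_c ≤ 1012 − 63.76 = 948.24, so the highest integer P_c is 948 mb.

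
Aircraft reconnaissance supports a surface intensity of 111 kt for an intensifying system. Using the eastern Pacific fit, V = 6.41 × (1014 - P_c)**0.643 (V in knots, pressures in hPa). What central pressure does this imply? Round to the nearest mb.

930 mb

ΔP = (V / 6.41)^(1/0.643) = (111/6.41)^1.555.
111/6.41 = 17.317; 17.317^1.555 ≈ 84.35 mb.
P_c = 1014 − 84.35 = 929.65 ≈ 930 mb.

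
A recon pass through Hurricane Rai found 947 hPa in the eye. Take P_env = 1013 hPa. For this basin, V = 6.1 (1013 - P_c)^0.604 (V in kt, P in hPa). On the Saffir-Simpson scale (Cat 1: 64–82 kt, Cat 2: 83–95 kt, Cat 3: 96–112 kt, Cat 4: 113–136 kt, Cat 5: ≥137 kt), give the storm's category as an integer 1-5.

ΔP = 1013 − 947 = 66 hPa.
V ≈ 6.1 × 66^0.604 = 6.1 × 12.56 ≈ 77 kt.
77 kt falls in the Category 1 band.

1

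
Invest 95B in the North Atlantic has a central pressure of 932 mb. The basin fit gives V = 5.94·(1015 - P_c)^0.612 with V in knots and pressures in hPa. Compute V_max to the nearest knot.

ΔP = 1015 − 932 = 83 mb.
83^0.612 ≈ 14.944.
V ≈ 5.94 × 14.944 ≈ 88.8 kt.

89 kt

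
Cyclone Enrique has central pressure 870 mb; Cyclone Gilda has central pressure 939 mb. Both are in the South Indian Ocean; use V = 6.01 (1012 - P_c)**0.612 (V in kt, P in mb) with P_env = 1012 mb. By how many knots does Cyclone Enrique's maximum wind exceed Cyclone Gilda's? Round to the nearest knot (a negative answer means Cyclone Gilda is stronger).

Cyclone Enrique: ΔP = 142; V ≈ 6.01 × 142^0.612 ≈ 124.76 kt.
Cyclone Gilda: ΔP = 73; V ≈ 6.01 × 73^0.612 ≈ 83.03 kt.
Difference ≈ 124.76 − 83.03 = 41.73 → 42 kt.

42 kt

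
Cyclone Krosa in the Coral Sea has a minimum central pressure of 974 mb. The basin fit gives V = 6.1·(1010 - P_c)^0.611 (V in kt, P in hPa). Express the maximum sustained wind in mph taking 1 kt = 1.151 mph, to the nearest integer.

ΔP = 1010 − 974 = 36 mb.
V ≈ 6.1 × 36^0.611 = 6.1 × 8.931 ≈ 54.479 kt.
54.479 × 1.151 ≈ 62.71 mph → 63 mph.

63 mph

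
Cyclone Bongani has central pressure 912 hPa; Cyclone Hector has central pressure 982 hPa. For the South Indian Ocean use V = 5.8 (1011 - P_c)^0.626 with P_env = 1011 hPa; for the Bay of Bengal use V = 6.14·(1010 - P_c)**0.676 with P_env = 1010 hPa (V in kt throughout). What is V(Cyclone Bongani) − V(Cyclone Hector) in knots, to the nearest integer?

Cyclone Bongani: ΔP = 99; V ≈ 5.8 × 99^0.626 ≈ 102.97 kt.
Cyclone Hector: ΔP = 28; V ≈ 6.14 × 28^0.676 ≈ 58.40 kt.
Difference ≈ 102.97 − 58.40 = 44.57 → 45 kt.

45 kt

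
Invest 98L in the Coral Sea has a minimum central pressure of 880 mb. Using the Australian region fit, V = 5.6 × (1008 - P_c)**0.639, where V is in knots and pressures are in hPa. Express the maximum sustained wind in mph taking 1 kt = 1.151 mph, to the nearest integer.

143 mph

ΔP = 1008 − 880 = 128 mb.
V ≈ 5.6 × 128^0.639 = 5.6 × 22.208 ≈ 124.364 kt.
124.364 × 1.151 ≈ 143.14 mph → 143 mph.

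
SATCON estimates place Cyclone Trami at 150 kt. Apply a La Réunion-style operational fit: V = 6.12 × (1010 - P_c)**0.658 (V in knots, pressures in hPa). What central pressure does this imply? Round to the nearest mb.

881 mb

ΔP = (V / 6.12)^(1/0.658) = (150/6.12)^1.520.
150/6.12 = 24.510; 24.510^1.520 ≈ 129.26 mb.
P_c = 1010 − 129.26 = 880.74 ≈ 881 mb.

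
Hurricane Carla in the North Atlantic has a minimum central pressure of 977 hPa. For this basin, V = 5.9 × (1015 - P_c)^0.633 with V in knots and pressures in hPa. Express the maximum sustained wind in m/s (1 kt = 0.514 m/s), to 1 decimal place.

ΔP = 1015 − 977 = 38 hPa.
V ≈ 5.9 × 38^0.633 = 5.9 × 10.000 ≈ 59.000 kt.
59.000 × 0.514 ≈ 30.33 m/s → 30.3 m/s.

30.3 m/s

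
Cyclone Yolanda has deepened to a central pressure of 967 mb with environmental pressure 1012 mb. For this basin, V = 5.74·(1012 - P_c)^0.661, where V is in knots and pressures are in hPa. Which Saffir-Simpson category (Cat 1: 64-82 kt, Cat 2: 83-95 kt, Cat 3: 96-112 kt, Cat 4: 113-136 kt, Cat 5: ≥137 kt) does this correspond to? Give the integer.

1

ΔP = 1012 − 967 = 45 mb.
V ≈ 5.74 × 45^0.661 = 5.74 × 12.38 ≈ 71 kt.
71 kt falls in the Category 1 band.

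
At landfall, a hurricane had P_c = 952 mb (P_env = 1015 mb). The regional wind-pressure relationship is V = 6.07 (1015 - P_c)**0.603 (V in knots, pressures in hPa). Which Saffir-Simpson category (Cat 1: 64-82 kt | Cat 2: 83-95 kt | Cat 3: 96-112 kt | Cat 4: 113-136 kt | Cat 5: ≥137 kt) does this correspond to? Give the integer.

ΔP = 1015 − 952 = 63 mb.
V ≈ 6.07 × 63^0.603 = 6.07 × 12.16 ≈ 74 kt.
74 kt falls in the Category 1 band.

1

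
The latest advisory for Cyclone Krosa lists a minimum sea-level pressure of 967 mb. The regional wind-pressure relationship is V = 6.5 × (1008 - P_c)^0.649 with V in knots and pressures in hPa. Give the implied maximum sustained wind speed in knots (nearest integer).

72 kt

ΔP = 1008 − 967 = 41 mb.
41^0.649 ≈ 11.135.
V ≈ 6.5 × 11.135 ≈ 72.4 kt.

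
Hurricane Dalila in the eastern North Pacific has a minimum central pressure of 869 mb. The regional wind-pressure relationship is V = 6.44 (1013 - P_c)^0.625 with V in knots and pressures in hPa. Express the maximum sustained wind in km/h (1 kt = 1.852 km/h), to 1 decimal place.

266.4 km/h

ΔP = 1013 − 869 = 144 mb.
V ≈ 6.44 × 144^0.625 = 6.44 × 22.335 ≈ 143.834 kt.
143.834 × 1.852 ≈ 266.38 km/h → 266.4 km/h.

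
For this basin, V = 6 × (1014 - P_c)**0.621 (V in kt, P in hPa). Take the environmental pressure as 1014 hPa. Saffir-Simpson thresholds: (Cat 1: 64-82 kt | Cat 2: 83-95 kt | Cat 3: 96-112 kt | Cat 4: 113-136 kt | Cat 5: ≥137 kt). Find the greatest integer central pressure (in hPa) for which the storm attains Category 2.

Category 2 begins at V = 83 kt.
Required ΔP = (83/6)^(1/0.621) = 13.833^1.610 ≈ 68.75 hPa.
P_c ≤ 1014 − 68.75 = 945.25, so the highest integer P_c is 945 hPa.

945 hPa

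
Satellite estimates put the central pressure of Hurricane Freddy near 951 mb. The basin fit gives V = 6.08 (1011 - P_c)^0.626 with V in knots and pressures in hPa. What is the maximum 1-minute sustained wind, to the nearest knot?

79 kt

ΔP = 1011 − 951 = 60 mb.
60^0.626 ≈ 12.975.
V ≈ 6.08 × 12.975 ≈ 78.9 kt.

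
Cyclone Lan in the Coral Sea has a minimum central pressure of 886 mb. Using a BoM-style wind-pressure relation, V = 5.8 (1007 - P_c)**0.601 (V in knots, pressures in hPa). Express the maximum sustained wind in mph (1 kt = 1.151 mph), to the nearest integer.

ΔP = 1007 − 886 = 121 mb.
V ≈ 5.8 × 121^0.601 = 5.8 × 17.855 ≈ 103.558 kt.
103.558 × 1.151 ≈ 119.19 mph → 119 mph.

119 mph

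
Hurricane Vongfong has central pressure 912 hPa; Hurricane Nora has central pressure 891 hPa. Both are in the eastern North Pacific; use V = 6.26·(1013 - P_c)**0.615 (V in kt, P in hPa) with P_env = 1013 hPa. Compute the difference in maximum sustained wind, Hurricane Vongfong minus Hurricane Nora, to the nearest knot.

Hurricane Vongfong: ΔP = 101; V ≈ 6.26 × 101^0.615 ≈ 106.96 kt.
Hurricane Nora: ΔP = 122; V ≈ 6.26 × 122^0.615 ≈ 120.14 kt.
Difference ≈ 106.96 − 120.14 = -13.18 → -13 kt.

-13 kt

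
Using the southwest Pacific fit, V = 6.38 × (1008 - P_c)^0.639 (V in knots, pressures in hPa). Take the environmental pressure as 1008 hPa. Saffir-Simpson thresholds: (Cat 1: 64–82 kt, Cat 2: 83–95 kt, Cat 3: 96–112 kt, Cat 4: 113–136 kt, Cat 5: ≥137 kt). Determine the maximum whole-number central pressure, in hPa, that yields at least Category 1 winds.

Category 1 begins at V = 64 kt.
Required ΔP = (64/6.38)^(1/0.639) = 10.031^1.565 ≈ 36.90 hPa.
P_c ≤ 1008 − 36.90 = 971.10, so the highest integer P_c is 971 hPa.

971 hPa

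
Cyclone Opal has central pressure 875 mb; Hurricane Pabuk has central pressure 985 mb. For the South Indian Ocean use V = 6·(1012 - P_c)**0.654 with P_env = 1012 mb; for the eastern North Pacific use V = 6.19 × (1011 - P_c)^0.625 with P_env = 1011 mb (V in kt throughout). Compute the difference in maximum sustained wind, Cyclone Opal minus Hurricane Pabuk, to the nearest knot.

Cyclone Opal: ΔP = 137; V ≈ 6 × 137^0.654 ≈ 149.82 kt.
Hurricane Pabuk: ΔP = 26; V ≈ 6.19 × 26^0.625 ≈ 47.43 kt.
Difference ≈ 149.82 − 47.43 = 102.39 → 102 kt.

102 kt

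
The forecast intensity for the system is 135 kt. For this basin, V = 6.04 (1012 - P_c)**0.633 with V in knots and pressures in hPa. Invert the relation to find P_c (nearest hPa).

ΔP = (V / 6.04)^(1/0.633) = (135/6.04)^1.580.
135/6.04 = 22.351; 22.351^1.580 ≈ 135.39 hPa.
P_c = 1012 − 135.39 = 876.61 ≈ 877 hPa.

877 hPa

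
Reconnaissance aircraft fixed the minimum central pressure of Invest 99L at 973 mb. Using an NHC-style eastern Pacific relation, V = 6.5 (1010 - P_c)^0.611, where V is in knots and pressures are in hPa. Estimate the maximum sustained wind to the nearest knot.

ΔP = 1010 − 973 = 37 mb.
37^0.611 ≈ 9.082.
V ≈ 6.5 × 9.082 ≈ 59.0 kt.

59 kt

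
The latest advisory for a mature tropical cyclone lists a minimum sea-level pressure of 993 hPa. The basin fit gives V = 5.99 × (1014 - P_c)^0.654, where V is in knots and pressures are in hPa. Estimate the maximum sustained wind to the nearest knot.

ΔP = 1014 − 993 = 21 hPa.
21^0.654 ≈ 7.324.
V ≈ 5.99 × 7.324 ≈ 43.9 kt.

44 kt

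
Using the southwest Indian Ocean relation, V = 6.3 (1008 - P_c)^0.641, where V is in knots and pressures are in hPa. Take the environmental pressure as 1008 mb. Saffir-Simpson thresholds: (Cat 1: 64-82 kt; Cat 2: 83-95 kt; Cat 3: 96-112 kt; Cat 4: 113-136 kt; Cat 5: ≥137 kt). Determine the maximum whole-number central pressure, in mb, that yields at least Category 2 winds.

952 mb

Category 2 begins at V = 83 kt.
Required ΔP = (83/6.3)^(1/0.641) = 13.175^1.560 ≈ 55.83 mb.
P_c ≤ 1008 − 55.83 = 952.17, so the highest integer P_c is 952 mb.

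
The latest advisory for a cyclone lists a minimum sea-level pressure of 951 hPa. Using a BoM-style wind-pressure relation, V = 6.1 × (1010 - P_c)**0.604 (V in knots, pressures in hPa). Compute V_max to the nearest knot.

ΔP = 1010 − 951 = 59 hPa.
59^0.604 ≈ 11.738.
V ≈ 6.1 × 11.738 ≈ 71.6 kt.

72 kt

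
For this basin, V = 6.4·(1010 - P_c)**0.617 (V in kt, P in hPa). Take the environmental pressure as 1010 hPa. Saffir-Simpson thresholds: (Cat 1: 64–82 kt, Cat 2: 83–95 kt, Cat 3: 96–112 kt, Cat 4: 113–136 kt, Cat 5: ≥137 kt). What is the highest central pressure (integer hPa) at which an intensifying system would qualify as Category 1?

968 hPa

Category 1 begins at V = 64 kt.
Required ΔP = (64/6.4)^(1/0.617) = 10.000^1.621 ≈ 41.76 hPa.
P_c ≤ 1010 − 41.76 = 968.24, so the highest integer P_c is 968 hPa.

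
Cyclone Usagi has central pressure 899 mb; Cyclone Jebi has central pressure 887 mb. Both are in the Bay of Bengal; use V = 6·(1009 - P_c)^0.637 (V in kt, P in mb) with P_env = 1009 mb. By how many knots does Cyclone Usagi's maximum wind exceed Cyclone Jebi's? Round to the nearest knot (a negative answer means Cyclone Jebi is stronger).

-8 kt

Cyclone Usagi: ΔP = 110; V ≈ 6 × 110^0.637 ≈ 119.82 kt.
Cyclone Jebi: ΔP = 122; V ≈ 6 × 122^0.637 ≈ 127.99 kt.
Difference ≈ 119.82 − 127.99 = -8.17 → -8 kt.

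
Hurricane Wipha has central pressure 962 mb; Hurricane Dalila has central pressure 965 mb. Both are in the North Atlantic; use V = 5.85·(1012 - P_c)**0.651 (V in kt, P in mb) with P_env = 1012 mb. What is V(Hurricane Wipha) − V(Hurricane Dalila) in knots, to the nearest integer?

Hurricane Wipha: ΔP = 50; V ≈ 5.85 × 50^0.651 ≈ 74.68 kt.
Hurricane Dalila: ΔP = 47; V ≈ 5.85 × 47^0.651 ≈ 71.73 kt.
Difference ≈ 74.68 − 71.73 = 2.95 → 3 kt.

3 kt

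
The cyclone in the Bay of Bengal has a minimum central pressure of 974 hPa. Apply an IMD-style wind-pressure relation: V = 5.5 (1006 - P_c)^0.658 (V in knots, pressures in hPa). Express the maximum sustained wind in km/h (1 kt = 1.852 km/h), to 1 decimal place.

99.6 km/h

ΔP = 1006 − 974 = 32 hPa.
V ≈ 5.5 × 32^0.658 = 5.5 × 9.781 ≈ 53.796 kt.
53.796 × 1.852 ≈ 99.63 km/h → 99.6 km/h.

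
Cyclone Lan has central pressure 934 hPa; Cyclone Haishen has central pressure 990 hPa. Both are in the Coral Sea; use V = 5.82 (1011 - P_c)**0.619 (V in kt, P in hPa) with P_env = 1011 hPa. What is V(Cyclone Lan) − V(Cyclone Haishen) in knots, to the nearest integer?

Cyclone Lan: ΔP = 77; V ≈ 5.82 × 77^0.619 ≈ 85.64 kt.
Cyclone Haishen: ΔP = 21; V ≈ 5.82 × 21^0.619 ≈ 38.32 kt.
Difference ≈ 85.64 − 38.32 = 47.32 → 47 kt.

47 kt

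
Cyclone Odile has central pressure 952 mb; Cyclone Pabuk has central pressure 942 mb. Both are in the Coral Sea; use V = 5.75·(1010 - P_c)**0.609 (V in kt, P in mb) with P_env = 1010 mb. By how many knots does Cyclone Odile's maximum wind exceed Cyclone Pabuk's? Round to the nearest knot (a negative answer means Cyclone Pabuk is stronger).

Cyclone Odile: ΔP = 58; V ≈ 5.75 × 58^0.609 ≈ 68.17 kt.
Cyclone Pabuk: ΔP = 68; V ≈ 5.75 × 68^0.609 ≈ 75.10 kt.
Difference ≈ 68.17 − 75.10 = -6.93 → -7 kt.

-7 kt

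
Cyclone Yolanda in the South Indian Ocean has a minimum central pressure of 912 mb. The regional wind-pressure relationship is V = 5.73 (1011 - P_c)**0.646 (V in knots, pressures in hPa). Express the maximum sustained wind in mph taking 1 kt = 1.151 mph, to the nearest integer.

128 mph

ΔP = 1011 − 912 = 99 mb.
V ≈ 5.73 × 99^0.646 = 5.73 × 19.462 ≈ 111.515 kt.
111.515 × 1.151 ≈ 128.35 mph → 128 mph.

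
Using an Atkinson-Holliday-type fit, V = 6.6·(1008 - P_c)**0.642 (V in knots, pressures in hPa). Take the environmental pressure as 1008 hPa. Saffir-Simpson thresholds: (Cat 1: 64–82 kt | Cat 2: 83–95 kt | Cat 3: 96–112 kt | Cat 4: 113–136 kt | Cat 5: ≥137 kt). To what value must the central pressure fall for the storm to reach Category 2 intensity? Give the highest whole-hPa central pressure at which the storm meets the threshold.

Category 2 begins at V = 83 kt.
Required ΔP = (83/6.6)^(1/0.642) = 12.576^1.558 ≈ 51.60 hPa.
P_c ≤ 1008 − 51.60 = 956.40, so the highest integer P_c is 956 hPa.

956 hPa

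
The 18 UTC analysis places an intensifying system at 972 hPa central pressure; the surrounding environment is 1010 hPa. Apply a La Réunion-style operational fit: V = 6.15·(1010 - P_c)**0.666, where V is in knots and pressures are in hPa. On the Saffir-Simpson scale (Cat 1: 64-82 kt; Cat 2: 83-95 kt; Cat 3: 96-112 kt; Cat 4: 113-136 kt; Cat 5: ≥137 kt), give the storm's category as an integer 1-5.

1

ΔP = 1010 − 972 = 38 hPa.
V ≈ 6.15 × 38^0.666 = 6.15 × 11.28 ≈ 69 kt.
69 kt falls in the Category 1 band.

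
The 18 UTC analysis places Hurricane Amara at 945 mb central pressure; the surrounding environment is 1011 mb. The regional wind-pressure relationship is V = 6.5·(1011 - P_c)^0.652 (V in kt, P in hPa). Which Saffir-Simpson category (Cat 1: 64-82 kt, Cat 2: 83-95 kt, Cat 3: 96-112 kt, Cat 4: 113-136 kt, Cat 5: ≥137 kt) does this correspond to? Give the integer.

3

ΔP = 1011 − 945 = 66 mb.
V ≈ 6.5 × 66^0.652 = 6.5 × 15.36 ≈ 100 kt.
100 kt falls in the Category 3 band.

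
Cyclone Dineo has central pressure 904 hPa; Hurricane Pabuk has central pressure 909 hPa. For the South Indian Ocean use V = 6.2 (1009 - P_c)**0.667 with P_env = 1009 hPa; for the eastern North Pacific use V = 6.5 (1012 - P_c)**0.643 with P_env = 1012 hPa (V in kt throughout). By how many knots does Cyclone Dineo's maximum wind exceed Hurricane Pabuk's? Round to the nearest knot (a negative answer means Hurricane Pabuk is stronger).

10 kt

Cyclone Dineo: ΔP = 105; V ≈ 6.2 × 105^0.667 ≈ 138.21 kt.
Hurricane Pabuk: ΔP = 103; V ≈ 6.5 × 103^0.643 ≈ 127.99 kt.
Difference ≈ 138.21 − 127.99 = 10.22 → 10 kt.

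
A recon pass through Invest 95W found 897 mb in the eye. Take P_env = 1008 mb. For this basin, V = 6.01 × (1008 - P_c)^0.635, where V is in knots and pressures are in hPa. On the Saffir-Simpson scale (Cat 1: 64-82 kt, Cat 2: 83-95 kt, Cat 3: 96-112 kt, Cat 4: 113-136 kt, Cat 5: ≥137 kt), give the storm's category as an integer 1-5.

4

ΔP = 1008 − 897 = 111 mb.
V ≈ 6.01 × 111^0.635 = 6.01 × 19.90 ≈ 120 kt.
120 kt falls in the Category 4 band.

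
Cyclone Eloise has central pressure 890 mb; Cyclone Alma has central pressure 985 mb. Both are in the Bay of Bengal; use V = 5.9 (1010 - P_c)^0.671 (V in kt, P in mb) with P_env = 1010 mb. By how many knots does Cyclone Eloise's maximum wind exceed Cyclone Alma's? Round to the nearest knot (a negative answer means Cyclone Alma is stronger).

Cyclone Eloise: ΔP = 120; V ≈ 5.9 × 120^0.671 ≈ 146.55 kt.
Cyclone Alma: ΔP = 25; V ≈ 5.9 × 25^0.671 ≈ 51.15 kt.
Difference ≈ 146.55 − 51.15 = 95.40 → 95 kt.

95 kt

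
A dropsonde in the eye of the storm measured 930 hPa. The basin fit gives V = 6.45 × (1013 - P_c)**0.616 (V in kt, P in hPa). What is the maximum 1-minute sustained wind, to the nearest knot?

98 kt

ΔP = 1013 − 930 = 83 hPa.
83^0.616 ≈ 15.211.
V ≈ 6.45 × 15.211 ≈ 98.1 kt.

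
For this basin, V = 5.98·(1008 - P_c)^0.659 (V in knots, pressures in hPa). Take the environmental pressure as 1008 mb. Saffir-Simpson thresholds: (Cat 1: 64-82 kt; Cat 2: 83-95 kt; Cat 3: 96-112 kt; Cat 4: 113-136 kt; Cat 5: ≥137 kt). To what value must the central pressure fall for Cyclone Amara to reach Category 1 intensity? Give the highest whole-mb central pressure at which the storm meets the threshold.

Category 1 begins at V = 64 kt.
Required ΔP = (64/5.98)^(1/0.659) = 10.702^1.517 ≈ 36.49 mb.
P_c ≤ 1008 − 36.49 = 971.51, so the highest integer P_c is 971 mb.

971 mb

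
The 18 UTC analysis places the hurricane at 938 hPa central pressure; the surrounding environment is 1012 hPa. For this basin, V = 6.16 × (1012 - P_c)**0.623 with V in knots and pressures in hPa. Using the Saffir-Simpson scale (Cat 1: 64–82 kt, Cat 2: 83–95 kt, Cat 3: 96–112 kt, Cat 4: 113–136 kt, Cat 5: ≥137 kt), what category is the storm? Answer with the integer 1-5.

2

ΔP = 1012 − 938 = 74 hPa.
V ≈ 6.16 × 74^0.623 = 6.16 × 14.61 ≈ 90 kt.
90 kt falls in the Category 2 band.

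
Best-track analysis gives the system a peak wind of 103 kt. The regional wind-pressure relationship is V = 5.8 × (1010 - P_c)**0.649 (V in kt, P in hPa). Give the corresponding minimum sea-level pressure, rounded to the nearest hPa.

926 hPa

ΔP = (V / 5.8)^(1/0.649) = (103/5.8)^1.541.
103/5.8 = 17.759; 17.759^1.541 ≈ 84.16 hPa.
P_c = 1010 − 84.16 = 925.84 ≈ 926 hPa.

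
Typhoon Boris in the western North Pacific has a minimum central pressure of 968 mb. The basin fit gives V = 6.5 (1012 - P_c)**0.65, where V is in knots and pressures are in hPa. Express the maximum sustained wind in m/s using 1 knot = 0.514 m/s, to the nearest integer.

ΔP = 1012 − 968 = 44 mb.
V ≈ 6.5 × 44^0.65 = 6.5 × 11.702 ≈ 76.060 kt.
76.060 × 0.514 ≈ 39.09 m/s → 39 m/s.

39 m/s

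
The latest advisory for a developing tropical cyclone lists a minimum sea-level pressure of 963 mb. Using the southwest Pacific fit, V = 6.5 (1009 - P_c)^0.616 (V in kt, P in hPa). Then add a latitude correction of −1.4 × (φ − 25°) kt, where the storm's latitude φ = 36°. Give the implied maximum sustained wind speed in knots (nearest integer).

53 kt

ΔP = 1009 − 963 = 46 mb.
46^0.616 ≈ 10.574.
V ≈ 6.5 × 10.574 ≈ 68.7 kt.
Latitude correction: −1.4 × (36 − 25) = -15.4 kt.
Corrected V ≈ 53.3 kt → 53 kt.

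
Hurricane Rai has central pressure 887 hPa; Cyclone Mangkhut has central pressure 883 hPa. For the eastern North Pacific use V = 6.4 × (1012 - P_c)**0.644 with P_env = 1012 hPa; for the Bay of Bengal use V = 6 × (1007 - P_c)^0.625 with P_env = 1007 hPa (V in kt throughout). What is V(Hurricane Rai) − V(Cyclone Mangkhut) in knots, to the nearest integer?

21 kt

Hurricane Rai: ΔP = 125; V ≈ 6.4 × 125^0.644 ≈ 143.41 kt.
Cyclone Mangkhut: ΔP = 124; V ≈ 6 × 124^0.625 ≈ 122.05 kt.
Difference ≈ 143.41 − 122.05 = 21.36 → 21 kt.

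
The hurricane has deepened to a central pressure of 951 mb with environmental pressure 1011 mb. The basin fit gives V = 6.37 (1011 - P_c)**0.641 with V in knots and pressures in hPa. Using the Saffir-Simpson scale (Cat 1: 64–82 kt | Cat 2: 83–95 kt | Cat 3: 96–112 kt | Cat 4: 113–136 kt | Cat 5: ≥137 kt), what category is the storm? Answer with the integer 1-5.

2

ΔP = 1011 − 951 = 60 mb.
V ≈ 6.37 × 60^0.641 = 6.37 × 13.80 ≈ 88 kt.
88 kt falls in the Category 2 band.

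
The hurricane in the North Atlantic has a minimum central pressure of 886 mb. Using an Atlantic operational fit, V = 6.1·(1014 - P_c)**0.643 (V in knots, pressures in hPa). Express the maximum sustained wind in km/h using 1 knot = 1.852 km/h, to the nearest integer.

ΔP = 1014 − 886 = 128 mb.
V ≈ 6.1 × 128^0.643 = 6.1 × 22.643 ≈ 138.123 kt.
138.123 × 1.852 ≈ 255.80 km/h → 256 km/h.

256 km/h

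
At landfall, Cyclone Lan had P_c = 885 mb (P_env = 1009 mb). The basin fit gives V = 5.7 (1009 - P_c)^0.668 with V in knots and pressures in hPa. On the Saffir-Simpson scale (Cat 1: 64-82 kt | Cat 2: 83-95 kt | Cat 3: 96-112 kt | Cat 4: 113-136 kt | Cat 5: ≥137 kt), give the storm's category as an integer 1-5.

5

ΔP = 1009 − 885 = 124 mb.
V ≈ 5.7 × 124^0.668 = 5.7 × 25.03 ≈ 143 kt.
143 kt falls in the Category 5 band.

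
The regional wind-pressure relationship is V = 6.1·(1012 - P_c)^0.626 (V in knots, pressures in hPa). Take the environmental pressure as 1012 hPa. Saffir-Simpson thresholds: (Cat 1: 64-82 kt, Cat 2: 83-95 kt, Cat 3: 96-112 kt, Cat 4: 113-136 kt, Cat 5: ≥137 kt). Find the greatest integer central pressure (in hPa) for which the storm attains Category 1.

Category 1 begins at V = 64 kt.
Required ΔP = (64/6.1)^(1/0.626) = 10.492^1.597 ≈ 42.73 hPa.
P_c ≤ 1012 − 42.73 = 969.27, so the highest integer P_c is 969 hPa.

969 hPa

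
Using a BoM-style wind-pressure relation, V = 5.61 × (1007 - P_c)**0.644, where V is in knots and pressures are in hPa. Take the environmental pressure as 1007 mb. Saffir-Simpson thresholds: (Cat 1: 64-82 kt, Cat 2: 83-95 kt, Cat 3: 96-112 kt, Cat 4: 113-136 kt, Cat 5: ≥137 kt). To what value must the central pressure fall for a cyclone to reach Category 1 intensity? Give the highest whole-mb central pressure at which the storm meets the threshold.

Category 1 begins at V = 64 kt.
Required ΔP = (64/5.61)^(1/0.644) = 11.408^1.553 ≈ 43.82 mb.
P_c ≤ 1007 − 43.82 = 963.18, so the highest integer P_c is 963 mb.

963 mb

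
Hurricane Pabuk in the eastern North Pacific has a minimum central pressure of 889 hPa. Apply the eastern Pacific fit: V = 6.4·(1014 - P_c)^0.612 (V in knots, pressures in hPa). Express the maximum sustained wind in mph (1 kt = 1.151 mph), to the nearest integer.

ΔP = 1014 − 889 = 125 hPa.
V ≈ 6.4 × 125^0.612 = 6.4 × 19.200 ≈ 122.882 kt.
122.882 × 1.151 ≈ 141.44 mph → 141 mph.

141 mph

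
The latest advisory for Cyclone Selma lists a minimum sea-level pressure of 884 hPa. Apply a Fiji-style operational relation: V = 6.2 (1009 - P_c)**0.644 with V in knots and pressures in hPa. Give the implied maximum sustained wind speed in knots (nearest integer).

139 kt

ΔP = 1009 − 884 = 125 hPa.
125^0.644 ≈ 22.408.
V ≈ 6.2 × 22.408 ≈ 138.9 kt.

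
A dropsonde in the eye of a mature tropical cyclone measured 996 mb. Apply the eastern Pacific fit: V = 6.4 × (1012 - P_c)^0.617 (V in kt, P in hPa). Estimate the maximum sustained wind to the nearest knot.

35 kt

ΔP = 1012 − 996 = 16 mb.
16^0.617 ≈ 5.533.
V ≈ 6.4 × 5.533 ≈ 35.4 kt.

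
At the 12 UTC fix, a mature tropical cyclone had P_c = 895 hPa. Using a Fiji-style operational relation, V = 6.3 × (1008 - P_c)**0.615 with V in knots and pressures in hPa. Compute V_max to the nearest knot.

ΔP = 1008 − 895 = 113 hPa.
113^0.615 ≈ 18.308.
V ≈ 6.3 × 18.308 ≈ 115.3 kt.

115 kt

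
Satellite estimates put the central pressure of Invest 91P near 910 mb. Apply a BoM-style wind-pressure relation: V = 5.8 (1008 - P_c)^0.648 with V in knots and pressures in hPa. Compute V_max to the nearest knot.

113 kt

ΔP = 1008 − 910 = 98 mb.
98^0.648 ≈ 19.513.
V ≈ 5.8 × 19.513 ≈ 113.2 kt.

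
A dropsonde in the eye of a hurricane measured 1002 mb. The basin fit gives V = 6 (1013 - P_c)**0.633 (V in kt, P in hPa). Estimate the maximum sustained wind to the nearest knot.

27 kt

ΔP = 1013 − 1002 = 11 mb.
11^0.633 ≈ 4.562.
V ≈ 6 × 4.562 ≈ 27.4 kt.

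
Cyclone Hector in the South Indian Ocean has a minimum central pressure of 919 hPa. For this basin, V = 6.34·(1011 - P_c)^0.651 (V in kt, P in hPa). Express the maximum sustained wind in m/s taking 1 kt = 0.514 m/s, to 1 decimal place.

61.9 m/s

ΔP = 1011 − 919 = 92 hPa.
V ≈ 6.34 × 92^0.651 = 6.34 × 18.986 ≈ 120.369 kt.
120.369 × 0.514 ≈ 61.87 m/s → 61.9 m/s.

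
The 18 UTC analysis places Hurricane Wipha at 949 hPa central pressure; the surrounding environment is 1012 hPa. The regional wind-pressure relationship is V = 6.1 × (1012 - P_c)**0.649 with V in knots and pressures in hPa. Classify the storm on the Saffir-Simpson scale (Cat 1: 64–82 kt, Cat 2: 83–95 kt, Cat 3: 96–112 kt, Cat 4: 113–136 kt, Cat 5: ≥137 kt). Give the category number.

2

ΔP = 1012 − 949 = 63 hPa.
V ≈ 6.1 × 63^0.649 = 6.1 × 14.72 ≈ 90 kt.
90 kt falls in the Category 2 band.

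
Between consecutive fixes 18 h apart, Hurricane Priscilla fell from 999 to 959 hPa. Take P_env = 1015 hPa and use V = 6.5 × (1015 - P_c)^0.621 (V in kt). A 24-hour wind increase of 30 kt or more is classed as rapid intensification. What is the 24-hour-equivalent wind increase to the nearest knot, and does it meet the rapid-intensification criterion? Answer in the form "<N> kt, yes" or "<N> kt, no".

V₁: ΔP = 16, V ≈ 6.5 × 16^0.621 ≈ 36.36 kt.
V₂: ΔP = 56, V ≈ 6.5 × 56^0.621 ≈ 79.17 kt.
ΔV over 18 h = 42.81 kt → 24 h equivalent = 42.81 × 24/18 ≈ 57.08 kt.
57 kt ≥ 30 kt ⇒ rapid intensification.

57 kt, yes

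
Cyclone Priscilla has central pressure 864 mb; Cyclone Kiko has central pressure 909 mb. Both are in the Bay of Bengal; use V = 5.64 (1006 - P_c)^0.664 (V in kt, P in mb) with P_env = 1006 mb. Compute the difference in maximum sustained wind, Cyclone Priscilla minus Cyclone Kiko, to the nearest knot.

Cyclone Priscilla: ΔP = 142; V ≈ 5.64 × 142^0.664 ≈ 151.50 kt.
Cyclone Kiko: ΔP = 97; V ≈ 5.64 × 97^0.664 ≈ 117.62 kt.
Difference ≈ 151.50 − 117.62 = 33.88 → 34 kt.

34 kt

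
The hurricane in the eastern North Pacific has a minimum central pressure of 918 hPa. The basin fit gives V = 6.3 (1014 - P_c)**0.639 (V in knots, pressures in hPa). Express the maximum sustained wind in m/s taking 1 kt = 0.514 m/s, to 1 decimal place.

59.8 m/s

ΔP = 1014 − 918 = 96 hPa.
V ≈ 6.3 × 96^0.639 = 6.3 × 18.479 ≈ 116.416 kt.
116.416 × 0.514 ≈ 59.84 m/s → 59.8 m/s.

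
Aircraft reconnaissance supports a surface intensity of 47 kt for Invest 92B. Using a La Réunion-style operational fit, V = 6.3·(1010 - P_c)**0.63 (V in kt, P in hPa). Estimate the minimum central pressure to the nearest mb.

986 mb

ΔP = (V / 6.3)^(1/0.63) = (47/6.3)^1.587.
47/6.3 = 7.460; 7.460^1.587 ≈ 24.28 mb.
P_c = 1010 − 24.28 = 985.72 ≈ 986 mb.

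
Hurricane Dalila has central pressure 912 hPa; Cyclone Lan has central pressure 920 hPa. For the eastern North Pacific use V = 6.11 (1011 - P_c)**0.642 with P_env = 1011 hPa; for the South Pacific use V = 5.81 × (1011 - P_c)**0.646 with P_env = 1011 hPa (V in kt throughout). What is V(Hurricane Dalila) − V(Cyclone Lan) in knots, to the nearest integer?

10 kt

Hurricane Dalila: ΔP = 99; V ≈ 6.11 × 99^0.642 ≈ 116.75 kt.
Cyclone Lan: ΔP = 91; V ≈ 5.81 × 91^0.646 ≈ 107.08 kt.
Difference ≈ 116.75 − 107.08 = 9.67 → 10 kt.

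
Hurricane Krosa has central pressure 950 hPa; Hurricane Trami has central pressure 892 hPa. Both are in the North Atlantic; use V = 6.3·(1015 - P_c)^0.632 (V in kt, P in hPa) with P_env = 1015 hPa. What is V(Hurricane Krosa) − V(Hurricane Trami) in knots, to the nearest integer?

-44 kt

Hurricane Krosa: ΔP = 65; V ≈ 6.3 × 65^0.632 ≈ 88.13 kt.
Hurricane Trami: ΔP = 123; V ≈ 6.3 × 123^0.632 ≈ 131.87 kt.
Difference ≈ 88.13 − 131.87 = -43.74 → -44 kt.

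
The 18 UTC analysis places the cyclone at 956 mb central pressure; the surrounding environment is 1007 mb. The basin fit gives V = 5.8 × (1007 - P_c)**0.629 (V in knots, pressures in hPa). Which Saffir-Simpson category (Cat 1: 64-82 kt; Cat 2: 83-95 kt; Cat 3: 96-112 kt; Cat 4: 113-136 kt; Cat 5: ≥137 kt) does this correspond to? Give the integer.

1

ΔP = 1007 − 956 = 51 mb.
V ≈ 5.8 × 51^0.629 = 5.8 × 11.86 ≈ 69 kt.
69 kt falls in the Category 1 band.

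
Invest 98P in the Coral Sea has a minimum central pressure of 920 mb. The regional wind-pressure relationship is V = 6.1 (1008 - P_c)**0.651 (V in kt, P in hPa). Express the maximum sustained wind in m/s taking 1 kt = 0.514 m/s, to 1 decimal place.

ΔP = 1008 − 920 = 88 mb.
V ≈ 6.1 × 88^0.651 = 6.1 × 18.444 ≈ 112.509 kt.
112.509 × 0.514 ≈ 57.83 m/s → 57.8 m/s.

57.8 m/s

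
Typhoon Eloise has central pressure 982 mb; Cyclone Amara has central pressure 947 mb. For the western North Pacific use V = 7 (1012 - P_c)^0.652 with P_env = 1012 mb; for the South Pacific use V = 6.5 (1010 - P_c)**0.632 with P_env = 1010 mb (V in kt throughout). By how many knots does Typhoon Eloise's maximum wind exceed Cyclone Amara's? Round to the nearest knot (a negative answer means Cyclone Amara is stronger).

Typhoon Eloise: ΔP = 30; V ≈ 7 × 30^0.652 ≈ 64.30 kt.
Cyclone Amara: ΔP = 63; V ≈ 6.5 × 63^0.632 ≈ 89.14 kt.
Difference ≈ 64.30 − 89.14 = -24.84 → -25 kt.

-25 kt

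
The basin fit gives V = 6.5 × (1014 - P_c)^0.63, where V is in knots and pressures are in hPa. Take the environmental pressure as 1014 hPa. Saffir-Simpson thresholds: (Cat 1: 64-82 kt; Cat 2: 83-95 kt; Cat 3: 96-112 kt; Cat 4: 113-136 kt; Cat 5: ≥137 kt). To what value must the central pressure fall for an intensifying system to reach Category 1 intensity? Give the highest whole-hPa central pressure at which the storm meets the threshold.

Category 1 begins at V = 64 kt.
Required ΔP = (64/6.5)^(1/0.63) = 9.846^1.587 ≈ 37.72 hPa.
P_c ≤ 1014 − 37.72 = 976.28, so the highest integer P_c is 976 hPa.

976 hPa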